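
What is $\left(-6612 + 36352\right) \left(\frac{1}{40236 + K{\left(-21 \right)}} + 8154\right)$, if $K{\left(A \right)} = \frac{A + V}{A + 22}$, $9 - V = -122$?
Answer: $\frac{4891951707950}{20173} \approx 2.425 \cdot 10^{8}$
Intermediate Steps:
$V = 131$ ($V = 9 - -122 = 9 + 122 = 131$)
$K{\left(A \right)} = \frac{131 + A}{22 + A}$ ($K{\left(A \right)} = \frac{A + 131}{A + 22} = \frac{131 + A}{22 + A}$)
$\left(-6612 + 36352\right) \left(\frac{1}{40236 + K{\left(-21 \right)}} + 8154\right) = \left(-6612 + 36352\right) \left(\frac{1}{40236 + \frac{131 - 21}{22 - 21}} + 8154\right) = 29740 \left(\frac{1}{40236 + 1^{-1} \cdot 110} + 8154\right) = 29740 \left(\frac{1}{40236 + 1 \cdot 110} + 8154\right) = 29740 \left(\frac{1}{40236 + 110} + 8154\right) = 29740 \left(\frac{1}{40346} + 8154\right) = 29740 \cdot \frac{328981285}{40346} = \frac{4891951707950}{20173}$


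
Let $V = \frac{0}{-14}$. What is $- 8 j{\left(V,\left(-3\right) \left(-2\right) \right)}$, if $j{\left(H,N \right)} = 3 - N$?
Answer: $24$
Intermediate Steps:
$V = 0$ ($V = 0 \left(- \frac{1}{14}\right) = 0$)
$- 8 j{\left(V,\left(-3\right) \left(-2\right) \right)} = - 8 \left(3 - \left(-3\right) \left(-2\right)\right) = - 8 \left(3 - 6\right) = \left(-8\right) \left(-3\right) = 24$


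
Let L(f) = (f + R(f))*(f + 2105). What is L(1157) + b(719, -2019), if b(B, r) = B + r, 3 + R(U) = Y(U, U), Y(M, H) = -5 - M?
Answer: -27396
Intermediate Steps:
R(U) = -8 - U (R(U) = -3 + (-5 - U) = -8 - U)
L(f) = -16840 - 8*f (L(f) = (f + (-8 - f))*(f + 2105) = -8*(2105 + f) = -16840 - 8*f)
L(1157) + b(719, -2019) = (-16840 - 8*1157) + (719 - 2019) = (-16840 - 9256) - 1300 = -26096 - 1300 = -27396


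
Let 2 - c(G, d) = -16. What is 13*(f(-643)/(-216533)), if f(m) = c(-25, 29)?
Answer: -234/216533 ≈ -0.0010807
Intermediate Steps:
c(G, d) = 18 (c(G, d) = 2 - 1*(-16) = 2 + 16 = 18)
f(m) = 18
13*(f(-643)/(-216533)) = 13*(18/(-216533)) = 13*(18*(-1/216533)) = 13*(-18/216533) = -234/216533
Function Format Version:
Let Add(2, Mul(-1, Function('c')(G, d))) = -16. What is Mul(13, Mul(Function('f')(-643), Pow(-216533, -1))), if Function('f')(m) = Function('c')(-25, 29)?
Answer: Rational(-234, 216533) ≈ -0.0010807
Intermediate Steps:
Function('c')(G, d) = 18 (Function('c')(G, d) = Add(2, Mul(-1, -16)) = Add(2, 16) = 18)
Function('f')(m) = 18
Mul(13, Mul(Function('f')(-643), Pow(-216533, -1))) = Mul(13, Mul(18, Pow(-216533, -1))) = Mul(13, Mul(18, Rational(-1, 216533))) = Mul(13, Rational(-18, 216533)) = Rational(-234, 216533)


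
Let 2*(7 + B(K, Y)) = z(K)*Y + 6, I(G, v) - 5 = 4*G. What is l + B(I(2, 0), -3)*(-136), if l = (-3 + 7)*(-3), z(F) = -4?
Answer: -284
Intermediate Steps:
I(G, v) = 5 + 4*G
B(K, Y) = -4 - 2*Y (B(K, Y) = -7 + (-4*Y + 6)/2 = -7 + (6 - 4*Y)/2 = -7 + (3 - 2*Y) = -4 - 2*Y)
l = -12 (l = 4*(-3) = -12)
l + B(I(2, 0), -3)*(-136) = -12 + (-4 - 2*(-3))*(-136) = -12 + (-4 + 6)*(-136) = -12 + 2*(-136) = -12 - 272 = -284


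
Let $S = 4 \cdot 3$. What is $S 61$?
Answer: $732$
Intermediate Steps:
$S = 12$
$S 61 = 12 \cdot 61 = 732$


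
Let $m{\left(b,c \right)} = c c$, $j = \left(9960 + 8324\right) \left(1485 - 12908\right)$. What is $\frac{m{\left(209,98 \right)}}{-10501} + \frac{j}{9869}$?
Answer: $- \frac{2193314026008}{103634369} \approx -21164.0$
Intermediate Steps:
$j = -208858132$ ($j = 18284 \left(-11423\right) = -208858132$)
$m{\left(b,c \right)} = c^{2}$
$\frac{m{\left(209,98 \right)}}{-10501} + \frac{j}{9869} = \frac{98^{2}}{-10501} - \frac{208858132}{9869} = 9604 \left(- \frac{1}{10501}\right) - \frac{208858132}{9869} = - \frac{9604}{10501} - \frac{208858132}{9869} = - \frac{2193314026008}{103634369}$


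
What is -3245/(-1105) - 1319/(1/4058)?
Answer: -1182902293/221 ≈ -5.3525e+6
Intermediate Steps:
-3245/(-1105) - 1319/(1/4058) = -3245*(-1/1105) - 1319/1/4058 = 649/221 - 1319*4058 = 649/221 - 5352502 = -1182902293/221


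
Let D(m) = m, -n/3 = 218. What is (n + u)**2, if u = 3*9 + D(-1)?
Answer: 394384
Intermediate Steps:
n = -654 (n = -3*218 = -654)
u = 26 (u = 3*9 - 1 = 27 - 1 = 26)
(n + u)**2 = (-654 + 26)**2 = (-628)**2 = 394384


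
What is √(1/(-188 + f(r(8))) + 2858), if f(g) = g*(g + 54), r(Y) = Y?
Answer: √67780405/154 ≈ 53.460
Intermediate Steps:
f(g) = g*(54 + g)
√(1/(-188 + f(r(8))) + 2858) = √(1/(-188 + 8*(54 + 8)) + 2858) = √(1/(-188 + 8*62) + 2858) = √(1/(-188 + 496) + 2858) = √(1/308 + 2858) = √(880265/308) = √67780405/154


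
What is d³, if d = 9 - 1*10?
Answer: -1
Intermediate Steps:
d = -1 (d = 9 - 10 = -1)
d³ = (-1)³ = -1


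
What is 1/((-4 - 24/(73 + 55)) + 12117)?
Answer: 16/193805 ≈ 8.2557e-5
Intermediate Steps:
1/((-4 - 24/(73 + 55)) + 12117) = 1/((-4 - 24/128) + 12117) = 1/((-4 - 24*1/128) + 12117) = 1/((-4 - 3/16) + 12117) = 1/(-67/16 + 12117) = 1/(193805/16) = 16/193805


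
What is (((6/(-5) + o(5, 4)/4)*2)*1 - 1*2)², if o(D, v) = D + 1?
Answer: 49/25 ≈ 1.9600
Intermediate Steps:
o(D, v) = 1 + D
(((6/(-5) + o(5, 4)/4)*2)*1 - 1*2)² = (((6/(-5) + (1 + 5)/4)*2)*1 - 1*2)² = (((6*(-⅕) + 6*(¼))*2)*1 - 2)² = (((-6/5 + 3/2)*2)*1 - 2)² = (((3/10)*2)*1 - 2)² = ((⅗)*1 - 2)² = (⅗ - 2)² = (-7/5)² = 49/25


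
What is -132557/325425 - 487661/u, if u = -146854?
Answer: 139230555247/47789962950 ≈ 2.9134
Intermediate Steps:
-132557/325425 - 487661/u = -132557/325425 - 487661/(-146854) = -132557*1/325425 - 487661*(-1/146854) = -132557/325425 + 487661/146854 = 139230555247/47789962950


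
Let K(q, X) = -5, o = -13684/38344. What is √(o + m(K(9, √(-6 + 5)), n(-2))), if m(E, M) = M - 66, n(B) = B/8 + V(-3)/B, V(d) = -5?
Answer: I*√5890870201/9586 ≈ 8.0067*I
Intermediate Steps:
o = -3421/9586 (o = -13684*1/38344 = -3421/9586 ≈ -0.35687)
n(B) = -5/B + B/8 (n(B) = B/8 - 5/B = -5/B + B/8)
m(E, M) = -66 + M
√(o + m(K(9, √(-6 + 5)), n(-2))) = √(-3421/9586 + (-66 + (-5/(-2) + (⅛)*(-2)))) = √(-3421/9586 + (-66 + (-5*(-½) - ¼))) = √(-3421/9586 + (-66 + (5/2 - ¼))) = √(-3421/9586 + (-66 + 9/4)) = √(-3421/9586 - 255/4) = √(-1229057/19172) = I*√5890870201/9586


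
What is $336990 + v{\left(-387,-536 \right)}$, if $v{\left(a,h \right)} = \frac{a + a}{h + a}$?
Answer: $\frac{311042544}{923} \approx 3.3699 \cdot 10^{5}$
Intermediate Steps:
$v{\left(a,h \right)} = \frac{2 a}{a + h}$
$336990 + v{\left(-387,-536 \right)} = 336990 + 2 \left(-387\right) \frac{1}{-387 - 536} = 336990 + 2 \left(-387\right) \frac{1}{-923} = 336990 + 2 \left(-387\right) \left(- \frac{1}{923}\right) = 336990 + \frac{774}{923} = \frac{311042544}{923}$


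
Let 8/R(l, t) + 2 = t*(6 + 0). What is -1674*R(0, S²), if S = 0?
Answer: 6696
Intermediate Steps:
R(l, t) = 8/(-2 + 6*t) (R(l, t) = 8/(-2 + t*(6 + 0)) = 8/(-2 + t*6) = 8/(-2 + 6*t))
-1674*R(0, S²) = -6696/(-1 + 3*0²) = -6696/(-1 + 3*0) = -6696/(-1 + 0) = -6696/(-1) = -6696*(-1) = -1674*(-4) = 6696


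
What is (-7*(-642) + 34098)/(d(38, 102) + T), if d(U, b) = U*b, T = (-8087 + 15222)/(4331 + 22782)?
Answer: 733248/73649 ≈ 9.9560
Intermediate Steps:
T = 5/19 (T = 7135/27113 = 7135*(1/27113) = 5/19 ≈ 0.26316)
(-7*(-642) + 34098)/(d(38, 102) + T) = (-7*(-642) + 34098)/(38*102 + 5/19) = (4494 + 34098)/(3876 + 5/19) = 38592/(73649/19) = 38592*(19/73649) = 733248/73649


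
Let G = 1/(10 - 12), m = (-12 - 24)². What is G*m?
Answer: -648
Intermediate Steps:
m = 1296 (m = (-36)² = 1296)
G = -½ (G = 1/(-2) = -½ ≈ -0.50000)
G*m = -½*1296 = -648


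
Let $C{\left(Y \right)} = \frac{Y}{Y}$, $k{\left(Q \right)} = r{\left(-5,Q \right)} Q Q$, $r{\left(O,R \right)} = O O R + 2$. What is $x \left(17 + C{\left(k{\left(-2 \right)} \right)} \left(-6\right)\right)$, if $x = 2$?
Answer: $22$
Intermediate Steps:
$r{\left(O,R \right)} = 2 + R O^{2}$ ($r{\left(O,R \right)} = O^{2} R + 2 = R O^{2} + 2 = 2 + R O^{2}$)
$k{\left(Q \right)} = Q^{2} \left(2 + 25 Q\right)$ ($k{\left(Q \right)} = \left(2 + Q \left(-5\right)^{2}\right) Q Q = \left(2 + Q 25\right) Q Q = \left(2 + 25 Q\right) Q Q = Q \left(2 + 25 Q\right) Q = Q^{2} \left(2 + 25 Q\right)$)
$C{\left(Y \right)} = 1$
$x \left(17 + C{\left(k{\left(-2 \right)} \right)} \left(-6\right)\right) = 2 \left(17 + 1 \left(-6\right)\right) = 2 \left(17 - 6\right) = 2 \cdot 11 = 22$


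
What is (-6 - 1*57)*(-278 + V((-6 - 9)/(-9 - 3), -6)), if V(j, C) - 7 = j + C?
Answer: 69489/4 ≈ 17372.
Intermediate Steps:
V(j, C) = 7 + C + j (V(j, C) = 7 + (j + C) = 7 + (C + j) = 7 + C + j)
(-6 - 1*57)*(-278 + V((-6 - 9)/(-9 - 3), -6)) = (-6 - 1*57)*(-278 + (7 - 6 + (-6 - 9)/(-9 - 3))) = (-6 - 57)*(-278 + (7 - 6 - 15/(-12))) = -63*(-278 + (7 - 6 - 15*(-1/12))) = -63*(-278 + (7 - 6 + 5/4)) = -63*(-278 + 9/4) = -63*(-1103/4) = 69489/4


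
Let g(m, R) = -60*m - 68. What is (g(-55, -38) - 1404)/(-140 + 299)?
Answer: 1828/159 ≈ 11.497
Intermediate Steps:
g(m, R) = -68 - 60*m
(g(-55, -38) - 1404)/(-140 + 299) = ((-68 - 60*(-55)) - 1404)/(-140 + 299) = ((-68 + 3300) - 1404)/159 = (3232 - 1404)*(1/159) = 1828*(1/159) = 1828/159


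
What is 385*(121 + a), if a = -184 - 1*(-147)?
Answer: 32340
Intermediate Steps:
a = -37 (a = -184 + 147 = -37)
385*(121 + a) = 385*(121 - 37) = 385*84 = 32340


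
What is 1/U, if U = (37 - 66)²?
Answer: 1/841 ≈ 0.0011891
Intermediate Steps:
U = 841 (U = (-29)² = 841)
1/U = 1/841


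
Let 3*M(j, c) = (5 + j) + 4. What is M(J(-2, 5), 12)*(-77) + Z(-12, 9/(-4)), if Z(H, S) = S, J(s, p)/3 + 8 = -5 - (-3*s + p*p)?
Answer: 12619/4 ≈ 3154.8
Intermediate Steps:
J(s, p) = -39 - 3*p**2 + 9*s (J(s, p) = -24 + 3*(-5 - (-3*s + p*p)) = -24 + 3*(-5 - (-3*s + p**2)) = -24 + 3*(-5 - (p**2 - 3*s)) = -24 + 3*(-5 + (-p**2 + 3*s)) = -24 + 3*(-5 - p**2 + 3*s) = -24 + (-15 - 3*p**2 + 9*s) = -39 - 3*p**2 + 9*s)
M(j, c) = 3 + j/3 (M(j, c) = ((5 + j) + 4)/3 = (9 + j)/3 = 3 + j/3)
M(J(-2, 5), 12)*(-77) + Z(-12, 9/(-4)) = (3 + (-39 - 3*5**2 + 9*(-2))/3)*(-77) + 9/(-4) = (3 + (-39 - 3*25 - 18)/3)*(-77) + 9*(-1/4) = (3 + (-39 - 75 - 18)/3)*(-77) - 9/4 = (3 + (1/3)*(-132))*(-77) - 9/4 = (3 - 44)*(-77) - 9/4 = -41*(-77) - 9/4 = 3157 - 9/4 = 12619/4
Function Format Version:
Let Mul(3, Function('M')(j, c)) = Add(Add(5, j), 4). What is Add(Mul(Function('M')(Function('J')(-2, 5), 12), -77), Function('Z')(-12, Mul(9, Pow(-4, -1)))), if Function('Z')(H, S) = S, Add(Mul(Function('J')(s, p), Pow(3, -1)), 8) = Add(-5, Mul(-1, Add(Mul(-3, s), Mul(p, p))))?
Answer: Rational(12619, 4) ≈ 3154.8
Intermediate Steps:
Function('J')(s, p) = Add(-39, Mul(-3, Pow(p, 2)), Mul(9, s)) (Function('J')(s, p) = Add(-24, Mul(3, Add(-5, Mul(-1, Add(Mul(-3, s), Mul(p, p)))))) = Add(-24, Mul(3, Add(-5, Mul(-1, Add(Mul(-3, s), Pow(p, 2)))))) = Add(-24, Mul(3, Add(-5, Mul(-1, Add(Pow(p, 2), Mul(-3, s)))))) = Add(-24, Mul(3, Add(-5, Add(Mul(-1, Pow(p, 2)), Mul(3, s))))) = Add(-24, Mul(3, Add(-5, Mul(-1, Pow(p, 2)), Mul(3, s)))) = Add(-24, Add(-15, Mul(-3, Pow(p, 2)), Mul(9, s))) = Add(-39, Mul(-3, Pow(p, 2)), Mul(9, s)))
Function('M')(j, c) = Add(3, Mul(Rational(1, 3), j)) (Function('M')(j, c) = Mul(Rational(1, 3), Add(Add(5, j), 4)) = Mul(Rational(1, 3), Add(9, j)) = Add(3, Mul(Rational(1, 3), j)))
Add(Mul(Function('M')(Function('J')(-2, 5), 12), -77), Function('Z')(-12, Mul(9, Pow(-4, -1)))) = Add(Mul(Add(3, Mul(Rational(1, 3), Add(-39, Mul(-3, Pow(5, 2)), Mul(9, -2)))), -77), Mul(9, Pow(-4, -1))) = Add(Mul(Add(3, Mul(Rational(1, 3), Add(-39, Mul(-3, 25), -18))), -77), Mul(9, Rational(-1, 4))) = Add(Mul(Add(3, Mul(Rational(1, 3), Add(-39, -75, -18))), -77), Rational(-9, 4)) = Add(Mul(Add(3, Mul(Rational(1, 3), -132)), -77), Rational(-9, 4)) = Add(Mul(Add(3, -44), -77), Rational(-9, 4)) = Add(Mul(-41, -77), Rational(-9, 4)) = Add(3157, Rational(-9, 4)) = Rational(12619, 4)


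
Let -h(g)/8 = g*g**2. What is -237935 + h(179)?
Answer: -46120647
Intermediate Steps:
h(g) = -8*g**3 (h(g) = -8*g*g**2 = -8*g**3)
-237935 + h(179) = -237935 - 8*179**3 = -237935 - 8*5735339 = -237935 - 45882712 = -46120647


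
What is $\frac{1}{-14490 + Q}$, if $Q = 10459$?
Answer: $- \frac{1}{4031} \approx -0.00024808$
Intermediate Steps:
$\frac{1}{-14490 + Q} = \frac{1}{-14490 + 10459} = \frac{1}{-4031} = - \frac{1}{4031}$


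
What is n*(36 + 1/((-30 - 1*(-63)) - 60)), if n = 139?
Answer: 134969/27 ≈ 4998.9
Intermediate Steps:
n*(36 + 1/((-30 - 1*(-63)) - 60)) = 139*(36 + 1/((-30 - 1*(-63)) - 60)) = 139*(36 + 1/((-30 + 63) - 60)) = 139*(36 + 1/(33 - 60)) = 139*(36 + 1/(-27)) = 139*(36 - 1/27) = 139*(971/27) = 134969/27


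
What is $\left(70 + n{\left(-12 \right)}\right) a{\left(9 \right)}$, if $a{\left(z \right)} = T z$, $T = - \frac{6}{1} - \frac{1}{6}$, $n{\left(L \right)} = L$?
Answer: $-3219$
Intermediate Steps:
$T = - \frac{37}{6}$ ($T = \left(-6\right) 1 - \frac{1}{6} = -6 - \frac{1}{6} = - \frac{37}{6} \approx -6.1667$)
$a{\left(z \right)} = - \frac{37 z}{6}$
$\left(70 + n{\left(-12 \right)}\right) a{\left(9 \right)} = \left(70 - 12\right) \left(\left(- \frac{37}{6}\right) 9\right) = 58 \left(- \frac{111}{2}\right) = -3219$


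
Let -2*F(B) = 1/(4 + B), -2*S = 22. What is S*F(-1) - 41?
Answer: -235/6 ≈ -39.167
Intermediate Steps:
S = -11 (S = -1/2*22 = -11)
F(B) = -1/(2*(4 + B))
S*F(-1) - 41 = -(-11)/(8 + 2*(-1)) - 41 = -(-11)/(8 - 2) - 41 = -(-11)/6 - 41 = -11*(-1/6) - 41 = 11/6 - 41 = -235/6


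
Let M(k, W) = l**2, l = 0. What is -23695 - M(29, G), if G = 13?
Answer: -23695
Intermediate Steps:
M(k, W) = 0 (M(k, W) = 0**2 = 0)
-23695 - M(29, G) = -23695 - 1*0 = -23695 + 0 = -23695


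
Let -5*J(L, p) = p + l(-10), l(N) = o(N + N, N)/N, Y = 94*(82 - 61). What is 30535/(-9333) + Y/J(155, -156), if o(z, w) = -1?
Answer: 873563035/14550147 ≈ 60.038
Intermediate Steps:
Y = 1974 (Y = 94*21 = 1974)
l(N) = -1/N
J(L, p) = -1/50 - p/5 (J(L, p) = -(p - 1/(-10))/5 = -(p - 1*(-⅒))/5 = -(p + ⅒)/5 = -(⅒ + p)/5 = -1/50 - p/5)
30535/(-9333) + Y/J(155, -156) = 30535/(-9333) + 1974/(-1/50 - ⅕*(-156)) = 30535*(-1/9333) + 1974/(-1/50 + 156/5) = -30535/9333 + 1974/(1559/50) = -30535/9333 + 1974*(50/1559) = -30535/9333 + 98700/1559 = 873563035/14550147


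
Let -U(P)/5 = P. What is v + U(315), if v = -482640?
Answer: -484215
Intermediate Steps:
U(P) = -5*P
v + U(315) = -482640 - 5*315 = -482640 - 1575 = -484215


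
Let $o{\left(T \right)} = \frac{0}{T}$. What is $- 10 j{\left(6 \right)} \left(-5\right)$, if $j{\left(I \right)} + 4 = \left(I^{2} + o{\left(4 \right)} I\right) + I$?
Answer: $1900$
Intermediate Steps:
$o{\left(T \right)} = 0$
$j{\left(I \right)} = -4 + I + I^{2}$ ($j{\left(I \right)} = -4 + \left(\left(I^{2} + 0 I\right) + I\right) = -4 + \left(\left(I^{2} + 0\right) + I\right) = -4 + \left(I^{2} + I\right) = -4 + \left(I + I^{2}\right) = -4 + I + I^{2}$)
$- 10 j{\left(6 \right)} \left(-5\right) = - 10 \left(-4 + 6 + 6^{2}\right) \left(-5\right) = - 10 \left(-4 + 6 + 36\right) \left(-5\right) = \left(-10\right) 38 \left(-5\right) = \left(-380\right) \left(-5\right) = 1900$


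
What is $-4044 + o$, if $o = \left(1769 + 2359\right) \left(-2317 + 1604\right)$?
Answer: $-2947308$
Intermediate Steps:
$o = -2943264$ ($o = 4128 \left(-713\right) = -2943264$)
$-4044 + o = -4044 - 2943264 = -2947308$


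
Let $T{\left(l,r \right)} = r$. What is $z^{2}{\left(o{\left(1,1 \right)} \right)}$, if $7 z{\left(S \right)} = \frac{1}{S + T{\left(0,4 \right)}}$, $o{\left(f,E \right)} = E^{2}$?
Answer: $\frac{1}{1225} \approx 0.00081633$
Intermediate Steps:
$z{\left(S \right)} = \frac{1}{7 \left(4 + S\right)}$ ($z{\left(S \right)} = \frac{1}{7 \left(S + 4\right)} = \frac{1}{7 \left(4 + S\right)}$)
$z^{2}{\left(o{\left(1,1 \right)} \right)} = \left(\frac{1}{7 \left(4 + 1^{2}\right)}\right)^{2} = \left(\frac{1}{7 \left(4 + 1\right)}\right)^{2} = \left(\frac{1}{7 \cdot 5}\right)^{2} = \left(\frac{1}{7} \cdot \frac{1}{5}\right)^{2} = \left(\frac{1}{35}\right)^{2} = \frac{1}{1225}$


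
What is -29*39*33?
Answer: -37323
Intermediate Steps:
-29*39*33 = -1131*33 = -37323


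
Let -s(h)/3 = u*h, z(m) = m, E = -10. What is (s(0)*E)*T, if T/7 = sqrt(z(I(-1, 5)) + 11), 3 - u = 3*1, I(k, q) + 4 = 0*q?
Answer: 0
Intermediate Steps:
I(k, q) = -4 (I(k, q) = -4 + 0*q = -4 + 0 = -4)
u = 0 (u = 3 - 3 = 0)
T = 7*sqrt(7) (T = 7*sqrt(-4 + 11) = 7*sqrt(7) ≈ 18.520)
s(h) = 0 (s(h) = -0*h = -3*0 = 0)
(s(0)*E)*T = (0*(-10))*(7*sqrt(7)) = 0*(7*sqrt(7)) = 0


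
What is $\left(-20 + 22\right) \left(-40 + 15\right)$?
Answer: $-50$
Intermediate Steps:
$\left(-20 + 22\right) \left(-40 + 15\right) = 2 \left(-25\right) = -50$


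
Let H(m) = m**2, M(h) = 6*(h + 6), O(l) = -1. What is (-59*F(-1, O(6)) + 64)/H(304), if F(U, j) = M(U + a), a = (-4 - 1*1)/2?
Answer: -821/92416 ≈ -0.0088837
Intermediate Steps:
a = -5/2 (a = (-4 - 1)*(1/2) = -5*1/2 = -5/2 ≈ -2.5000)
M(h) = 36 + 6*h (M(h) = 6*(6 + h) = 36 + 6*h)
F(U, j) = 21 + 6*U (F(U, j) = 36 + 6*(U - 5/2) = 36 + 6*(-5/2 + U) = 36 + (-15 + 6*U) = 21 + 6*U)
(-59*F(-1, O(6)) + 64)/H(304) = (-59*(21 + 6*(-1)) + 64)/(304**2) = (-59*(21 - 6) + 64)/92416 = (-59*15 + 64)*(1/92416) = (-885 + 64)*(1/92416) = -821*1/92416 = -821/92416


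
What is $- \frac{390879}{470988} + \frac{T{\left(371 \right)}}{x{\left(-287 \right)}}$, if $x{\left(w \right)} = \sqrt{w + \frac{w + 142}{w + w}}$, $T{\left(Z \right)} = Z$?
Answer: $- \frac{14477}{17444} - \frac{371 i \sqrt{94476382}}{164593} \approx -0.82991 - 21.909 i$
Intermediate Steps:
$x{\left(w \right)} = \sqrt{w + \frac{142 + w}{2 w}}$
$- \frac{390879}{470988} + \frac{T{\left(371 \right)}}{x{\left(-287 \right)}} = - \frac{390879}{470988} + \frac{371}{\frac{1}{2} \sqrt{2 + 4 \left(-287\right) + \frac{284}{-287}}} = \left(-390879\right) \frac{1}{470988} + \frac{371}{\frac{1}{2} \sqrt{2 - 1148 + 284 \left(- \frac{1}{287}\right)}} = - \frac{14477}{17444} + \frac{371}{\frac{1}{2} \sqrt{2 - 1148 - \frac{284}{287}}} = - \frac{14477}{17444} + \frac{371}{\frac{1}{2} \sqrt{- \frac{329186}{287}}} = - \frac{14477}{17444} + \frac{371}{\frac{1}{2} \frac{i \sqrt{94476382}}{287}} = - \frac{14477}{17444} + \frac{371}{\frac{1}{574} i \sqrt{94476382}} = - \frac{14477}{17444} + 371 \left(- \frac{i \sqrt{94476382}}{164593}\right) = - \frac{14477}{17444} - \frac{371 i \sqrt{94476382}}{164593}$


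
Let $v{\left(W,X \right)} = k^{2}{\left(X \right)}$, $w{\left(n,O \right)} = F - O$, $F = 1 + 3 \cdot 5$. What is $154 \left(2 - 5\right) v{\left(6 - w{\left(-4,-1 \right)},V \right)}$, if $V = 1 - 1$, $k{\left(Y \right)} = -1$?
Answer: $-462$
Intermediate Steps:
$V = 0$ ($V = 1 - 1 = 0$)
$F = 16$ ($F = 1 + 15 = 16$)
$w{\left(n,O \right)} = 16 - O$
$v{\left(W,X \right)} = 1$ ($v{\left(W,X \right)} = \left(-1\right)^{2} = 1$)
$154 \left(2 - 5\right) v{\left(6 - w{\left(-4,-1 \right)},V \right)} = 154 \left(2 - 5\right) 1 = 154 \left(\left(-3\right) 1\right) = 154 \left(-3\right) = -462$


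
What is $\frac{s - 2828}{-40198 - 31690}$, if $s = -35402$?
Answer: $\frac{19115}{35944} \approx 0.5318$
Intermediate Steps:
$\frac{s - 2828}{-40198 - 31690} = \frac{-35402 - 2828}{-40198 - 31690} = - \frac{38230}{-71888} = \left(-38230\right) \left(- \frac{1}{71888}\right) = \frac{19115}{35944}$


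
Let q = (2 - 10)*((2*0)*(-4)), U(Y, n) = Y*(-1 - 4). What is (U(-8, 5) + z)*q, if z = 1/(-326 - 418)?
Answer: 0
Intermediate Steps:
U(Y, n) = -5*Y (U(Y, n) = Y*(-5) = -5*Y)
z = -1/744 (z = 1/(-744) = -1/744 ≈ -0.0013441)
q = 0 (q = -0*(-4) = -8*0 = 0)
(U(-8, 5) + z)*q = (-5*(-8) - 1/744)*0 = (40 - 1/744)*0 = (29759/744)*0 = 0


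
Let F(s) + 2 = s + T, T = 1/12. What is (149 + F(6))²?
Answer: 3374569/144 ≈ 23435.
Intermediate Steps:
T = 1/12 ≈ 0.083333
F(s) = -23/12 + s (F(s) = -2 + (s + 1/12) = -2 + (1/12 + s) = -23/12 + s)
(149 + F(6))² = (149 + (-23/12 + 6))² = (149 + 49/12)² = (1837/12)² = 3374569/144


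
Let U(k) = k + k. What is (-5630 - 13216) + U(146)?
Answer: -18554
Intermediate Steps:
U(k) = 2*k
(-5630 - 13216) + U(146) = (-5630 - 13216) + 2*146 = -18846 + 292 = -18554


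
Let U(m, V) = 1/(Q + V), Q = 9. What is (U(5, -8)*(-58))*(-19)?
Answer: 1102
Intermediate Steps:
U(m, V) = 1/(9 + V)
(U(5, -8)*(-58))*(-19) = (-58/(9 - 8))*(-19) = (-58/1)*(-19) = (1*(-58))*(-19) = -58*(-19) = 1102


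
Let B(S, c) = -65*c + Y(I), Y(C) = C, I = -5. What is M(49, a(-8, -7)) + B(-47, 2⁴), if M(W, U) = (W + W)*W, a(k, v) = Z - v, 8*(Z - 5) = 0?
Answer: 3757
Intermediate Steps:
Z = 5 (Z = 5 + (⅛)*0 = 5 + 0 = 5)
a(k, v) = 5 - v
M(W, U) = 2*W² (M(W, U) = (2*W)*W = 2*W²)
B(S, c) = -5 - 65*c (B(S, c) = -65*c - 5 = -5 - 65*c)
M(49, a(-8, -7)) + B(-47, 2⁴) = 2*49² + (-5 - 65*2⁴) = 2*2401 + (-5 - 65*16) = 4802 + (-5 - 1040) = 4802 - 1045 = 3757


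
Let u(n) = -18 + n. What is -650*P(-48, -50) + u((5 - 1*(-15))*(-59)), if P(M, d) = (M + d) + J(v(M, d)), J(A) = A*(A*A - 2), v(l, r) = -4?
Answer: 98902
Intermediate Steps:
J(A) = A*(-2 + A²) (J(A) = A*(A² - 2) = A*(-2 + A²))
P(M, d) = -56 + M + d (P(M, d) = (M + d) - 4*(-2 + (-4)²) = (M + d) - 4*(-2 + 16) = (M + d) - 4*14 = (M + d) - 56 = -56 + M + d)
-650*P(-48, -50) + u((5 - 1*(-15))*(-59)) = -650*(-56 - 48 - 50) + (-18 + (5 - 1*(-15))*(-59)) = -650*(-154) + (-18 + (5 + 15)*(-59)) = 100100 + (-18 + 20*(-59)) = 100100 + (-18 - 1180) = 100100 - 1198 = 98902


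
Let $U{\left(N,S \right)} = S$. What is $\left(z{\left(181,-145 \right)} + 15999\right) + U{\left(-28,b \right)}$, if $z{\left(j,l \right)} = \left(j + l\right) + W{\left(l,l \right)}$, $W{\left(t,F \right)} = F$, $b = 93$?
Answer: $15983$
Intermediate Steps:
$z{\left(j,l \right)} = j + 2 l$ ($z{\left(j,l \right)} = \left(j + l\right) + l = j + 2 l$)
$\left(z{\left(181,-145 \right)} + 15999\right) + U{\left(-28,b \right)} = \left(\left(181 + 2 \left(-145\right)\right) + 15999\right) + 93 = \left(\left(181 - 290\right) + 15999\right) + 93 = \left(-109 + 15999\right) + 93 = 15890 + 93 = 15983$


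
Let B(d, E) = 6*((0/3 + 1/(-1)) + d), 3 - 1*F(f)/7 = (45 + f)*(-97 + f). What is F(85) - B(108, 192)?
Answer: 10299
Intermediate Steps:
F(f) = 21 - 7*(-97 + f)*(45 + f) (F(f) = 21 - 7*(45 + f)*(-97 + f) = 21 - 7*(-97 + f)*(45 + f))
B(d, E) = -6 + 6*d (B(d, E) = 6*((0*(⅓) + 1*(-1)) + d) = 6*((0 - 1) + d) = 6*(-1 + d) = -6 + 6*d)
F(85) - B(108, 192) = (30576 - 7*85² + 364*85) - (-6 + 6*108) = (30576 - 7*7225 + 30940) - (-6 + 648) = (30576 - 50575 + 30940) - 1*642 = 10941 - 642 = 10299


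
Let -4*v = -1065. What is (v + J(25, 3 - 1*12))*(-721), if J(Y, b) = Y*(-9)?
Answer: -118965/4 ≈ -29741.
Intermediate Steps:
J(Y, b) = -9*Y
v = 1065/4 (v = -1/4*(-1065) = 1065/4 ≈ 266.25)
(v + J(25, 3 - 1*12))*(-721) = (1065/4 - 9*25)*(-721) = (1065/4 - 225)*(-721) = (165/4)*(-721) = -118965/4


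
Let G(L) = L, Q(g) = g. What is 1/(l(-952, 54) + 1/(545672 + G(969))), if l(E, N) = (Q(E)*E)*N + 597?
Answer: 546641/26753164287334 ≈ 2.0433e-8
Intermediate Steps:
l(E, N) = 597 + N*E² (l(E, N) = (E*E)*N + 597 = E²*N + 597 = N*E² + 597 = 597 + N*E²)
1/(l(-952, 54) + 1/(545672 + G(969))) = 1/((597 + 54*(-952)²) + 1/(545672 + 969)) = 1/((597 + 54*906304) + 1/546641) = 1/((597 + 48940416) + 1/546641) = 1/(48941013 + 1/546641) = 1/(26753164287334/546641) = 546641/26753164287334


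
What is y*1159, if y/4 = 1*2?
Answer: 9272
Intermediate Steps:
y = 8 (y = 4*(1*2) = 4*2 = 8)
y*1159 = 8*1159 = 9272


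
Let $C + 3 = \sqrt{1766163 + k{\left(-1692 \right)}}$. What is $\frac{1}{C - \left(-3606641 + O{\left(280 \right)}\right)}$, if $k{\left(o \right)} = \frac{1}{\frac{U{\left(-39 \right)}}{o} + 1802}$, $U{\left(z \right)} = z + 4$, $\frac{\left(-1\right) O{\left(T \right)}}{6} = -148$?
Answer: $\frac{10994000259250}{39641611049726141711} - \frac{\sqrt{16419164116337030991}}{39641611049726141711} \approx 2.7723 \cdot 10^{-7}$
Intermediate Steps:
$O{\left(T \right)} = 888$ ($O{\left(T \right)} = \left(-6\right) \left(-148\right) = 888$)
$U{\left(z \right)} = 4 + z$
$k{\left(o \right)} = \frac{1}{1802 - \frac{35}{o}}$ ($k{\left(o \right)} = \frac{1}{\frac{4 - 39}{o} + 1802} = \frac{1}{- \frac{35}{o} + 1802} = \frac{1}{1802 - \frac{35}{o}}$)
$C = -3 + \frac{\sqrt{16419164116337030991}}{3049019}$ ($C = -3 + \sqrt{1766163 - \frac{1692}{-35 + 1802 \left(-1692\right)}} = -3 + \sqrt{1766163 - \frac{1692}{-35 - 3048984}} = -3 + \sqrt{1766163 - \frac{1692}{-3049019}} = -3 + \sqrt{1766163 - - \frac{1692}{3049019}} = -3 + \sqrt{1766163 + \frac{1692}{3049019}} = -3 + \sqrt{\frac{5385064545789}{3049019}} = -3 + \frac{\sqrt{16419164116337030991}}{3049019} \approx 1326.0$)
$\frac{1}{C - \left(-3606641 + O{\left(280 \right)}\right)} = \frac{1}{\left(-3 + \frac{\sqrt{16419164116337030991}}{3049019}\right) + \left(3606641 - 888\right)} = \frac{1}{\left(-3 + \frac{\sqrt{16419164116337030991}}{3049019}\right) + 3605753} = \frac{1}{3605750 + \frac{\sqrt{16419164116337030991}}{3049019}}$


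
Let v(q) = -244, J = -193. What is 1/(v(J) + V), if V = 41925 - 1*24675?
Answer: 1/17006 ≈ 5.8803e-5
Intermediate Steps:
V = 17250 (V = 41925 - 24675 = 17250)
1/(v(J) + V) = 1/(-244 + 17250) = 1/17006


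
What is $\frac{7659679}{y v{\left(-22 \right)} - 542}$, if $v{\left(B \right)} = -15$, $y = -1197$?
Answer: $\frac{7659679}{17413} \approx 439.88$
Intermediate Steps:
$\frac{7659679}{y v{\left(-22 \right)} - 542} = \frac{7659679}{\left(-1197\right) \left(-15\right) - 542} = \frac{7659679}{17955 - 542} = \frac{7659679}{17413}$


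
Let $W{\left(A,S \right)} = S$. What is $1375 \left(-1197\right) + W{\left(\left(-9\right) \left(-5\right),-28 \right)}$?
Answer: $-1645903$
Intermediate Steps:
$1375 \left(-1197\right) + W{\left(\left(-9\right) \left(-5\right),-28 \right)} = 1375 \left(-1197\right) - 28 = -1645875 - 28 = -1645903$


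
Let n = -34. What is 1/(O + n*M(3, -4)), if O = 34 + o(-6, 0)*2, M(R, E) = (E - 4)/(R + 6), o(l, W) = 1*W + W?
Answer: 9/578 ≈ 0.015571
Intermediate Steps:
o(l, W) = 2*W (o(l, W) = W + W = 2*W)
M(R, E) = (-4 + E)/(6 + R)
O = 34 (O = 34 + (2*0)*2 = 34 + 0*2 = 34 + 0 = 34)
1/(O + n*M(3, -4)) = 1/(34 - 34*(-4 - 4)/(6 + 3)) = 1/(34 - 34*(-8)/9) = 1/(34 - 34*(-8/9)) = 1/(34 + 272/9) = 1/(578/9) = 9/578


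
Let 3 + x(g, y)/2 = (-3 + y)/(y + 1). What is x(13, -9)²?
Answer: 9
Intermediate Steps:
x(g, y) = -6 + 2*(-3 + y)/(1 + y) (x(g, y) = -6 + 2*((-3 + y)/(y + 1)) = -6 + 2*((-3 + y)/(1 + y)) = -6 + 2*(-3 + y)/(1 + y))
x(13, -9)² = (4*(-3 - 1*(-9))/(1 - 9))² = (4*(-3 + 9)/(-8))² = (4*(-⅛)*6)² = (-3)² = 9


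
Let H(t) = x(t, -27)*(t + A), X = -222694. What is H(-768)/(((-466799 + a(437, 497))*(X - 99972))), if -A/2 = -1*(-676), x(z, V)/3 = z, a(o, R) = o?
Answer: 135680/4179976697 ≈ 3.2460e-5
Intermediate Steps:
x(z, V) = 3*z
A = -1352 (A = -(-2)*(-676) = -2*676 = -1352)
H(t) = 3*t*(-1352 + t) (H(t) = (3*t)*(t - 1352) = (3*t)*(-1352 + t) = 3*t*(-1352 + t))
H(-768)/(((-466799 + a(437, 497))*(X - 99972))) = (3*(-768)*(-1352 - 768))/(((-466799 + 437)*(-222694 - 99972))) = (3*(-768)*(-2120))/((-466362*(-322666))) = 4884480/150479161092 = 4884480*(1/150479161092) = 135680/4179976697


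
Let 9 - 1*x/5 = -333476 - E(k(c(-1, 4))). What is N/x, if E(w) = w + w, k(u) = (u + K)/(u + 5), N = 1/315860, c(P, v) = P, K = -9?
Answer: 1/526664964000 ≈ 1.8987e-12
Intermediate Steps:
N = 1/315860 ≈ 3.1660e-6
k(u) = (-9 + u)/(5 + u) (k(u) = (u - 9)/(u + 5) = (-9 + u)/(5 + u))
E(w) = 2*w
x = 1667400 (x = 45 - 5*(-333476 - 2*(-9 - 1)/(5 - 1)) = 45 - 5*(-333476 - 2*-10/4) = 45 - 5*(-333476 - 2*(¼)*(-10)) = 45 - 5*(-333476 - 2*(-5)/2) = 45 - 5*(-333476 - 1*(-5)) = 45 - 5*(-333476 + 5) = 45 - 5*(-333471) = 45 + 1667355 = 1667400)
N/x = (1/315860)/1667400 = (1/315860)*(1/1667400) = 1/526664964000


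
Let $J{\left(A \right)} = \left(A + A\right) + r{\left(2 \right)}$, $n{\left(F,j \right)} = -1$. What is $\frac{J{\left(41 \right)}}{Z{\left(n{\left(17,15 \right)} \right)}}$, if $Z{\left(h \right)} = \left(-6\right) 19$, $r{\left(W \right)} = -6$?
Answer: $- \frac{2}{3} \approx -0.66667$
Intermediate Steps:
$Z{\left(h \right)} = -114$
$J{\left(A \right)} = -6 + 2 A$ ($J{\left(A \right)} = \left(A + A\right) - 6 = 2 A - 6 = -6 + 2 A$)
$\frac{J{\left(41 \right)}}{Z{\left(n{\left(17,15 \right)} \right)}} = \frac{-6 + 2 \cdot 41}{-114} = \left(-6 + 82\right) \left(- \frac{1}{114}\right) = 76 \left(- \frac{1}{114}\right) = - \frac{2}{3}$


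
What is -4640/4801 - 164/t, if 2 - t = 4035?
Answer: -17925756/19362433 ≈ -0.92580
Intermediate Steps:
t = -4033 (t = 2 - 1*4035 = 2 - 4035 = -4033)
-4640/4801 - 164/t = -4640/4801 - 164/(-4033) = -4640*1/4801 - 164*(-1/4033) = -4640/4801 + 164/4033 = -17925756/19362433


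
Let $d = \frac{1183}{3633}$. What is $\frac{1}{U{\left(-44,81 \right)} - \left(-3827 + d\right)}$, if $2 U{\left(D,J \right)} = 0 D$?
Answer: $\frac{519}{1986044} \approx 0.00026132$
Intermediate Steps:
$U{\left(D,J \right)} = 0$ ($U{\left(D,J \right)} = \frac{0 D}{2} = \frac{1}{2} \cdot 0 = 0$)
$d = \frac{169}{519}$ ($d = 1183 \cdot \frac{1}{3633} = \frac{169}{519} \approx 0.32563$)
$\frac{1}{U{\left(-44,81 \right)} - \left(-3827 + d\right)} = \frac{1}{0 + \left(3827 - \frac{169}{519}\right)} = \frac{1}{0 + \frac{1986044}{519}} = \frac{1}{\frac{1986044}{519}} = \frac{519}{1986044}$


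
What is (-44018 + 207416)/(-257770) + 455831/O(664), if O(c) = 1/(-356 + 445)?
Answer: 5228730199016/128885 ≈ 4.0569e+7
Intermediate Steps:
O(c) = 1/89
(-44018 + 207416)/(-257770) + 455831/O(664) = (-44018 + 207416)/(-257770) + 455831/(1/89) = 163398*(-1/257770) + 455831*89 = -81699/128885 + 40568959 = 5228730199016/128885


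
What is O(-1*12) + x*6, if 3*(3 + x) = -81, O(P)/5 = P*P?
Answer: 540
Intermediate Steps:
O(P) = 5*P**2 (O(P) = 5*(P*P) = 5*P**2)
x = -30 (x = -3 + (1/3)*(-81) = -3 - 27 = -30)
O(-1*12) + x*6 = 5*(-1*12)**2 - 30*6 = 5*(-12)**2 - 180 = 5*144 - 180 = 720 - 180 = 540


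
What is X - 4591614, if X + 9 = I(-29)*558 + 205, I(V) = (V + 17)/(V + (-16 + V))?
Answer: -169879118/37 ≈ -4.5913e+6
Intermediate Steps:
I(V) = (17 + V)/(-16 + 2*V)
X = 10600/37 (X = -9 + (((17 - 29)/(2*(-8 - 29)))*558 + 205) = -9 + (((1/2)*(-12)/(-37))*558 + 205) = -9 + (((1/2)*(-1/37)*(-12))*558 + 205) = -9 + ((6/37)*558 + 205) = -9 + (3348/37 + 205) = -9 + 10933/37 = 10600/37 ≈ 286.49)
X - 4591614 = 10600/37 - 4591614 = -169879118/37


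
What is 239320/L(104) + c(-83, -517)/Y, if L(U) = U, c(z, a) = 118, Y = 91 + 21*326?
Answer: 207521889/90181 ≈ 2301.2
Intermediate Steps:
Y = 6937 (Y = 91 + 6846 = 6937)
239320/L(104) + c(-83, -517)/Y = 239320/104 + 118/6937 = 239320*(1/104) + 118*(1/6937) = 29915/13 + 118/6937 = 207521889/90181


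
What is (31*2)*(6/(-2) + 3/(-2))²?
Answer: 2511/2 ≈ 1255.5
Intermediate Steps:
(31*2)*(6/(-2) + 3/(-2))² = 62*(6*(-½) + 3*(-½))² = 62*(-3 - 3/2)² = 62*(-9/2)² = 62*(81/4) = 2511/2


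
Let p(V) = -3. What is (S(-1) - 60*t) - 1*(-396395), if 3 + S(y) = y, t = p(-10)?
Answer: 396571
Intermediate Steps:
t = -3
S(y) = -3 + y
(S(-1) - 60*t) - 1*(-396395) = ((-3 - 1) - 60*(-3)) - 1*(-396395) = (-4 + 180) + 396395 = 176 + 396395 = 396571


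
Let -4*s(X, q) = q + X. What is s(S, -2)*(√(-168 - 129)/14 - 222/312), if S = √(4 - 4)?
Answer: -37/104 + 3*I*√33/28 ≈ -0.35577 + 0.61549*I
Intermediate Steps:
S = 0 (S = √0 = 0)
s(X, q) = -X/4 - q/4 (s(X, q) = -(q + X)/4 = -(X + q)/4 = -X/4 - q/4)
s(S, -2)*(√(-168 - 129)/14 - 222/312) = (-¼*0 - ¼*(-2))*(√(-168 - 129)/14 - 222/312) = (0 + ½)*(√(-297)*(1/14) - 222*1/312) = ((3*I*√33)*(1/14) - 37/52)/2 = (3*I*√33/14 - 37/52)/2 = (-37/52 + 3*I*√33/14)/2 = -37/104 + 3*I*√33/28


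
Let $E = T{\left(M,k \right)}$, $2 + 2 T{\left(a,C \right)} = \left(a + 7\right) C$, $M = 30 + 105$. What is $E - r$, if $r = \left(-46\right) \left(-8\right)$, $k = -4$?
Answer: $-653$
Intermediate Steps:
$r = 368$
$M = 135$
$T{\left(a,C \right)} = -1 + \frac{C \left(7 + a\right)}{2}$ ($T{\left(a,C \right)} = -1 + \frac{\left(a + 7\right) C}{2} = -1 + \frac{\left(7 + a\right) C}{2} = -1 + \frac{C \left(7 + a\right)}{2}$)
$E = -285$ ($E = -1 + \frac{7}{2} \left(-4\right) + \frac{1}{2} \left(-4\right) 135 = -1 - 14 - 270 = -285$)
$E - r = -285 - 368 = -653$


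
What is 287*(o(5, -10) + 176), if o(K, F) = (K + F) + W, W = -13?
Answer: 45346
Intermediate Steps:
o(K, F) = -13 + F + K (o(K, F) = (K + F) - 13 = (F + K) - 13 = -13 + F + K)
287*(o(5, -10) + 176) = 287*((-13 - 10 + 5) + 176) = 287*(-18 + 176) = 287*158 = 45346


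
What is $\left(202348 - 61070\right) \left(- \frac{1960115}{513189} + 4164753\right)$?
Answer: $\frac{301953959239364156}{513189} \approx 5.8839 \cdot 10^{11}$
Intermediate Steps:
$\left(202348 - 61070\right) \left(- \frac{1960115}{513189} + 4164753\right) = 141278 \left(\left(-1960115\right) \frac{1}{513189} + 4164753\right) = 141278 \left(- \frac{1960115}{513189} + 4164753\right) = 141278 \cdot \frac{2137303467202}{513189} = \frac{301953959239364156}{513189}$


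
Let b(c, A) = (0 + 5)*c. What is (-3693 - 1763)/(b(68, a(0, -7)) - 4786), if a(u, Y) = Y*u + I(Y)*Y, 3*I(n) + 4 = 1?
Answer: 2728/2223 ≈ 1.2272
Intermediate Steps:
I(n) = -1 (I(n) = -4/3 + (1/3)*1 = -4/3 + 1/3 = -1)
a(u, Y) = -Y + Y*u (a(u, Y) = Y*u - Y = -Y + Y*u)
b(c, A) = 5*c
(-3693 - 1763)/(b(68, a(0, -7)) - 4786) = (-3693 - 1763)/(5*68 - 4786) = -5456/(340 - 4786) = -5456/(-4446) = -5456*(-1/4446) = 2728/2223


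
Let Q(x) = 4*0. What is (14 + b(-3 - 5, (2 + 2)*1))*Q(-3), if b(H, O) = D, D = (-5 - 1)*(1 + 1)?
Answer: 0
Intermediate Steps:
D = -12 (D = -6*2 = -12)
Q(x) = 0
b(H, O) = -12
(14 + b(-3 - 5, (2 + 2)*1))*Q(-3) = (14 - 12)*0 = 2*0 = 0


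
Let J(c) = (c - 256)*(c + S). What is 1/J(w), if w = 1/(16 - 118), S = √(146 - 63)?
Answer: -10404/22549385003 - 1061208*√83/22549385003 ≈ -0.00042921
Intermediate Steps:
S = √83 ≈ 9.1104
w = -1/102 (w = 1/(-102) = -1/102 ≈ -0.0098039)
J(c) = (-256 + c)*(c + √83) (J(c) = (c - 256)*(c + √83) = (-256 + c)*(c + √83))
1/J(w) = 1/((-1/102)² - 256*(-1/102) - 256*√83 - √83/102) = 1/(1/10404 + 128/51 - 256*√83 - √83/102) = 1/(26113/10404 - 26113*√83/102)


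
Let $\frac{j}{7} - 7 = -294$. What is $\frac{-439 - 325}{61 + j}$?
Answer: $\frac{191}{487} \approx 0.3922$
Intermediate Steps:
$j = -2009$ ($j = 49 + 7 \left(-294\right) = 49 - 2058 = -2009$)
$\frac{-439 - 325}{61 + j} = \frac{-439 - 325}{61 - 2009} = - \frac{764}{-1948} = \left(-764\right) \left(- \frac{1}{1948}\right) = \frac{191}{487}$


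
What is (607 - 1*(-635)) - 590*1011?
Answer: -595248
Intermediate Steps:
(607 - 1*(-635)) - 590*1011 = (607 + 635) - 596490 = 1242 - 596490 = -595248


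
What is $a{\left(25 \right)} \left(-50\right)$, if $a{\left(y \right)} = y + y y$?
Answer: $-32500$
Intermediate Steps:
$a{\left(y \right)} = y + y^{2}$
$a{\left(25 \right)} \left(-50\right) = 25 \left(1 + 25\right) \left(-50\right) = 25 \cdot 26 \left(-50\right) = 650 \left(-50\right) = -32500$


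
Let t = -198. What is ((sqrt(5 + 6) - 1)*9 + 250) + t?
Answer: 43 + 9*sqrt(11) ≈ 72.850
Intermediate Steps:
((sqrt(5 + 6) - 1)*9 + 250) + t = ((sqrt(5 + 6) - 1)*9 + 250) - 198 = ((sqrt(11) - 1)*9 + 250) - 198 = ((-1 + sqrt(11))*9 + 250) - 198 = ((-9 + 9*sqrt(11)) + 250) - 198 = (241 + 9*sqrt(11)) - 198 = 43 + 9*sqrt(11)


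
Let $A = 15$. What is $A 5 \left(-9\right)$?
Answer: $-675$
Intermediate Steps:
$A 5 \left(-9\right) = 15 \cdot 5 \left(-9\right) = 75 \left(-9\right) = -675$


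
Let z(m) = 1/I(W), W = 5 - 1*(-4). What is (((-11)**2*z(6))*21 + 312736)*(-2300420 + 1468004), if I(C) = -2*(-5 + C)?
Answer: -260062054044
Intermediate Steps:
W = 9 (W = 5 + 4 = 9)
I(C) = 10 - 2*C
z(m) = -1/8 (z(m) = 1/(10 - 2*9) = 1/(10 - 18) = 1/(-8) = -1/8)
(((-11)**2*z(6))*21 + 312736)*(-2300420 + 1468004) = (((-11)**2*(-1/8))*21 + 312736)*(-2300420 + 1468004) = ((121*(-1/8))*21 + 312736)*(-832416) = (-121/8*21 + 312736)*(-832416) = (-2541/8 + 312736)*(-832416) = (2499347/8)*(-832416) = -260062054044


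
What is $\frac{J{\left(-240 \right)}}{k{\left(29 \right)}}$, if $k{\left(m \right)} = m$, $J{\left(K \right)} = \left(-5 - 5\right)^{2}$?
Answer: $\frac{100}{29} \approx 3.4483$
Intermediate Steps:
$J{\left(K \right)} = 100$ ($J{\left(K \right)} = \left(-5 - 5\right)^{2} = \left(-10\right)^{2} = 100$)
$\frac{J{\left(-240 \right)}}{k{\left(29 \right)}} = \frac{100}{29}$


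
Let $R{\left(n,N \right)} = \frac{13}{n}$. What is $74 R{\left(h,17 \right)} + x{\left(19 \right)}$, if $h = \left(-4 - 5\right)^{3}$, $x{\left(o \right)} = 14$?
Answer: $\frac{9244}{729} \approx 12.68$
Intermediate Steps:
$h = -729$ ($h = \left(-4 - 5\right)^{3} = \left(-9\right)^{3} = -729$)
$74 R{\left(h,17 \right)} + x{\left(19 \right)} = 74 \frac{13}{-729} + 14 = 74 \cdot 13 \left(- \frac{1}{729}\right) + 14 = 74 \left(- \frac{13}{729}\right) + 14 = - \frac{962}{729} + 14 = \frac{9244}{729}$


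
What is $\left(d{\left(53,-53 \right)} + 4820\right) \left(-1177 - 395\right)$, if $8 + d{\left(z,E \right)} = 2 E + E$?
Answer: $-7314516$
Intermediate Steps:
$d{\left(z,E \right)} = -8 + 3 E$ ($d{\left(z,E \right)} = -8 + \left(2 E + E\right) = -8 + 3 E$)
$\left(d{\left(53,-53 \right)} + 4820\right) \left(-1177 - 395\right) = \left(\left(-8 + 3 \left(-53\right)\right) + 4820\right) \left(-1177 - 395\right) = \left(\left(-8 - 159\right) + 4820\right) \left(-1572\right) = \left(-167 + 4820\right) \left(-1572\right) = 4653 \left(-1572\right) = -7314516$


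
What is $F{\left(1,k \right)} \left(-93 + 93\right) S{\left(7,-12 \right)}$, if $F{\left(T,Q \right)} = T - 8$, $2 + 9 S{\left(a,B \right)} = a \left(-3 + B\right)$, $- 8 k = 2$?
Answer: $0$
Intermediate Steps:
$k = - \frac{1}{4}$ ($k = \left(- \frac{1}{8}\right) 2 = - \frac{1}{4} \approx -0.25$)
$S{\left(a,B \right)} = - \frac{2}{9} + \frac{a \left(-3 + B\right)}{9}$
$F{\left(T,Q \right)} = -8 + T$ ($F{\left(T,Q \right)} = T - 8 = -8 + T$)
$F{\left(1,k \right)} \left(-93 + 93\right) S{\left(7,-12 \right)} = \left(-8 + 1\right) \left(-93 + 93\right) \left(- \frac{2}{9} - \frac{7}{3} + \frac{1}{9} \left(-12\right) 7\right) = \left(-7\right) 0 \left(- \frac{2}{9} - \frac{7}{3} - \frac{28}{3}\right) = 0 \left(- \frac{107}{9}\right) = 0$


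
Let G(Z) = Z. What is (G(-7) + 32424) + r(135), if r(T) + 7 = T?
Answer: 32545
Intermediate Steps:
r(T) = -7 + T
(G(-7) + 32424) + r(135) = (-7 + 32424) + (-7 + 135) = 32417 + 128 = 32545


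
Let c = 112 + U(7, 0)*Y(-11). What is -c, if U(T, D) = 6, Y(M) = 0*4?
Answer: -112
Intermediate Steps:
Y(M) = 0
c = 112 (c = 112 + 6*0 = 112 + 0 = 112)
-c = -1*112 = -112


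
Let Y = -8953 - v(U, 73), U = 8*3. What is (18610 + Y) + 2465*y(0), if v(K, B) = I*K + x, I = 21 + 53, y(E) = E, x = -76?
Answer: 7957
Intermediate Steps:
U = 24
I = 74
v(K, B) = -76 + 74*K (v(K, B) = 74*K - 76 = -76 + 74*K)
Y = -10653 (Y = -8953 - (-76 + 74*24) = -8953 - (-76 + 1776) = -8953 - 1*1700 = -8953 - 1700 = -10653)
(18610 + Y) + 2465*y(0) = (18610 - 10653) + 2465*0 = 7957 + 0 = 7957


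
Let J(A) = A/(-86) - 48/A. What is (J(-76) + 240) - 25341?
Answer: -20506279/817 ≈ -25100.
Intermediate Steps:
J(A) = -48/A - A/86 (J(A) = A*(-1/86) - 48/A = -A/86 - 48/A = -48/A - A/86)
(J(-76) + 240) - 25341 = ((-48/(-76) - 1/86*(-76)) + 240) - 25341 = ((-48*(-1/76) + 38/43) + 240) - 25341 = ((12/19 + 38/43) + 240) - 25341 = (1238/817 + 240) - 25341 = 197318/817 - 25341 = -20506279/817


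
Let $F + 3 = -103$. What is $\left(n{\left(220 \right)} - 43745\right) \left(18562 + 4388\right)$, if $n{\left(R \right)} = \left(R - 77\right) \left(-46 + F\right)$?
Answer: $-1502788950$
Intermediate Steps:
$F = -106$ ($F = -3 - 103 = -106$)
$n{\left(R \right)} = 11704 - 152 R$ ($n{\left(R \right)} = \left(R - 77\right) \left(-46 - 106\right) = \left(-77 + R\right) \left(-152\right) = 11704 - 152 R$)
$\left(n{\left(220 \right)} - 43745\right) \left(18562 + 4388\right) = \left(\left(11704 - 33440\right) - 43745\right) \left(18562 + 4388\right) = \left(\left(11704 - 33440\right) - 43745\right) 22950 = \left(-21736 - 43745\right) 22950 = \left(-65481\right) 22950 = -1502788950$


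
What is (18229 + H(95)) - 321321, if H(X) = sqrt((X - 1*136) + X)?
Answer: -303092 + 3*sqrt(6) ≈ -3.0308e+5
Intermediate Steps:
H(X) = sqrt(-136 + 2*X) (H(X) = sqrt((X - 136) + X) = sqrt((-136 + X) + X) = sqrt(-136 + 2*X))
(18229 + H(95)) - 321321 = (18229 + sqrt(-136 + 2*95)) - 321321 = (18229 + sqrt(-136 + 190)) - 321321 = (18229 + sqrt(54)) - 321321 = (18229 + 3*sqrt(6)) - 321321 = -303092 + 3*sqrt(6)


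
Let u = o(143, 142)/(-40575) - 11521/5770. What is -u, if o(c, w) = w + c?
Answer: 6254787/3121570 ≈ 2.0037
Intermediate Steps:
o(c, w) = c + w
u = -6254787/3121570 (u = (143 + 142)/(-40575) - 11521/5770 = 285*(-1/40575) - 11521*1/5770 = -19/2705 - 11521/5770 = -6254787/3121570 ≈ -2.0037)
-u = -1*(-6254787/3121570) = 6254787/3121570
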